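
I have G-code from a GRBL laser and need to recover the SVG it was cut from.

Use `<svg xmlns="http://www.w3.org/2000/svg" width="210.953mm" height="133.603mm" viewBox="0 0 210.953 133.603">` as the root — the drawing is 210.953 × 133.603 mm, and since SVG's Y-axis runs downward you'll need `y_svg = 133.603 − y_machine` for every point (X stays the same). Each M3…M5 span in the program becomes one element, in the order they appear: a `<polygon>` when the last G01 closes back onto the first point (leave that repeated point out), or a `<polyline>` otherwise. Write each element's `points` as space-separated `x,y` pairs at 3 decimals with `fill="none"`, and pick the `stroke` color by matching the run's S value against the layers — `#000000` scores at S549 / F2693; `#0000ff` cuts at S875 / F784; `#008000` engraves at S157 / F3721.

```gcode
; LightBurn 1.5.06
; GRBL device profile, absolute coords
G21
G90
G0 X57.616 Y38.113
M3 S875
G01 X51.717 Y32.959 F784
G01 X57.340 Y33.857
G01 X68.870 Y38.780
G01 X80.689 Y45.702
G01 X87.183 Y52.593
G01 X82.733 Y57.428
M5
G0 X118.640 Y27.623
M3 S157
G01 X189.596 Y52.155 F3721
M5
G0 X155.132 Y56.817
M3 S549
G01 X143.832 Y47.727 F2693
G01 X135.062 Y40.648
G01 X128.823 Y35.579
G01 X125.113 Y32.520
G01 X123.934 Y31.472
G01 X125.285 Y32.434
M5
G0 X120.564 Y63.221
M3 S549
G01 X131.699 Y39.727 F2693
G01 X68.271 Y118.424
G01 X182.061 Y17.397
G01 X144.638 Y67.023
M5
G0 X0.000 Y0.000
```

Each laser-on run becomes one SVG element. Flip Y back into SVG space with y_svg = 133.603 − y_machine.

Run 1: power S875 maps to stroke `#0000ff` (cut). The run is open, so emit a `<polyline>` with points (Y-flipped): 57.616,95.490 51.717,100.644 57.340,99.746 68.870,94.823 80.689,87.901 87.183,81.010 82.733,76.175.

Run 2: S157 ⇒ engrave layer `#008000`. The run is open, so emit a `<polyline>` with points (Y-flipped): 118.640,105.980 189.596,81.448.

Run 3: S549 ⇒ score layer `#000000`. The run is open, so emit a `<polyline>` with points (Y-flipped): 155.132,76.786 143.832,85.876 135.062,92.955 128.823,98.024 125.113,101.083 123.934,102.131 125.285,101.169.

Run 4: the run's S549 means `#000000` (score). The run is open, so emit a `<polyline>` with points (Y-flipped): 120.564,70.382 131.699,93.876 68.271,15.179 182.061,116.206 144.638,66.580.

<svg xmlns="http://www.w3.org/2000/svg" width="210.953mm" height="133.603mm" viewBox="0 0 210.953 133.603">
  <polyline points="57.616,95.490 51.717,100.644 57.340,99.746 68.870,94.823 80.689,87.901 87.183,81.010 82.733,76.175" fill="none" stroke="#0000ff"/>
  <polyline points="118.640,105.980 189.596,81.448" fill="none" stroke="#008000"/>
  <polyline points="155.132,76.786 143.832,85.876 135.062,92.955 128.823,98.024 125.113,101.083 123.934,102.131 125.285,101.169" fill="none" stroke="#000000"/>
  <polyline points="120.564,70.382 131.699,93.876 68.271,15.179 182.061,116.206 144.638,66.580" fill="none" stroke="#000000"/>
</svg>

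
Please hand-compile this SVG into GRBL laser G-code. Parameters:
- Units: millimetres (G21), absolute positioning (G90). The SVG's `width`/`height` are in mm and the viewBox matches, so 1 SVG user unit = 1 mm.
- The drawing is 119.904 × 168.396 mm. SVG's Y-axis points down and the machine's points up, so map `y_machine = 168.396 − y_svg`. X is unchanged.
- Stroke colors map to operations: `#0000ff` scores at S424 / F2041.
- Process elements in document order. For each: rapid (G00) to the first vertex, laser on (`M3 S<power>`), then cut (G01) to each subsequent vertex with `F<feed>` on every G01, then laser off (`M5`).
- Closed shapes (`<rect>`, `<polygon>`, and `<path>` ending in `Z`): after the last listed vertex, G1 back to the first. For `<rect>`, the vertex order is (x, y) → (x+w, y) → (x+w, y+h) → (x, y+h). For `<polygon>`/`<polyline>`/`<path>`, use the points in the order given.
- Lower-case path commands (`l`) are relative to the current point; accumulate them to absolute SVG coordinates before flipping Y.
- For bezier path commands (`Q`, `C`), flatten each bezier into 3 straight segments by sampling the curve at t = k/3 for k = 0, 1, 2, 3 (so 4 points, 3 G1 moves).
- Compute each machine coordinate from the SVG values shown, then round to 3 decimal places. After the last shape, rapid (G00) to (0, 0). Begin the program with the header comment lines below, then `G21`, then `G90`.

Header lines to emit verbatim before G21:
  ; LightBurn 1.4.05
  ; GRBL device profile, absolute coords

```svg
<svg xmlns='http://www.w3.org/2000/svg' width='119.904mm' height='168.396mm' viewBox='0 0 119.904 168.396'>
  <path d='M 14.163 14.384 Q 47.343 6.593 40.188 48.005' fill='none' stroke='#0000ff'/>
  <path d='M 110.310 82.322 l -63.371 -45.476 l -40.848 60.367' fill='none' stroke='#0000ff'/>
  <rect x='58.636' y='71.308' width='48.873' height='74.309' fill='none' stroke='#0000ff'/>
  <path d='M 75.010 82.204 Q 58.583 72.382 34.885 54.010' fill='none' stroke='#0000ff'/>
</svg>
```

viewBox `0 0 119.904 168.396` with mm width/height → 1 unit = 1 mm. Flip: y_m = 168.396 − y_svg.

**Shape 1** — `<path>` quadratic bezier, stroke `#0000ff` → score (S424, F2041). Control points (SVG): P0=(14.163,14.384), P1=(47.343,6.593), P2=(40.188,48.005); sampled at t=k/3. Machine vertices: (14.163,154.012) → (31.801,153.739) → (40.476,142.532) → (40.188,120.391). Open path.

**Shape 2** — `<path>` open polyline, stroke `#0000ff` → score (S424, F2041). Machine vertices: (110.310,86.074) → (46.939,131.550) → (6.091,71.183). Open path.

**Shape 3** — `<rect>` rectangle, stroke `#0000ff` → score (S424, F2041). Machine vertices: (58.636,97.088) → (107.509,97.088) → (107.509,22.779) → (58.636,22.779) → (58.636,97.088). Closed: final G1 returns to the first vertex.

**Shape 4** — `<path>` quadratic bezier, stroke `#0000ff` → score (S424, F2041). Control points (SVG): P0=(75.010,82.204), P1=(58.583,72.382), P2=(34.885,54.010); sampled at t=k/3. Machine vertices: (75.010,86.192) → (63.251,93.690) → (49.876,103.088) → (34.885,114.386). Open path.

; LightBurn 1.4.05
; GRBL device profile, absolute coords
G21
G90
G00 X14.163 Y154.012
M3 S424
G01 X31.801 Y153.739 F2041
G01 X40.476 Y142.532 F2041
G01 X40.188 Y120.391 F2041
M5
G00 X110.310 Y86.074
M3 S424
G01 X46.939 Y131.550 F2041
G01 X6.091 Y71.183 F2041
M5
G00 X58.636 Y97.088
M3 S424
G01 X107.509 Y97.088 F2041
G01 X107.509 Y22.779 F2041
G01 X58.636 Y22.779 F2041
G01 X58.636 Y97.088 F2041
M5
G00 X75.010 Y86.192
M3 S424
G01 X63.251 Y93.690 F2041
G01 X49.876 Y103.088 F2041
G01 X34.885 Y114.386 F2041
M5
G00 X0.000 Y0.000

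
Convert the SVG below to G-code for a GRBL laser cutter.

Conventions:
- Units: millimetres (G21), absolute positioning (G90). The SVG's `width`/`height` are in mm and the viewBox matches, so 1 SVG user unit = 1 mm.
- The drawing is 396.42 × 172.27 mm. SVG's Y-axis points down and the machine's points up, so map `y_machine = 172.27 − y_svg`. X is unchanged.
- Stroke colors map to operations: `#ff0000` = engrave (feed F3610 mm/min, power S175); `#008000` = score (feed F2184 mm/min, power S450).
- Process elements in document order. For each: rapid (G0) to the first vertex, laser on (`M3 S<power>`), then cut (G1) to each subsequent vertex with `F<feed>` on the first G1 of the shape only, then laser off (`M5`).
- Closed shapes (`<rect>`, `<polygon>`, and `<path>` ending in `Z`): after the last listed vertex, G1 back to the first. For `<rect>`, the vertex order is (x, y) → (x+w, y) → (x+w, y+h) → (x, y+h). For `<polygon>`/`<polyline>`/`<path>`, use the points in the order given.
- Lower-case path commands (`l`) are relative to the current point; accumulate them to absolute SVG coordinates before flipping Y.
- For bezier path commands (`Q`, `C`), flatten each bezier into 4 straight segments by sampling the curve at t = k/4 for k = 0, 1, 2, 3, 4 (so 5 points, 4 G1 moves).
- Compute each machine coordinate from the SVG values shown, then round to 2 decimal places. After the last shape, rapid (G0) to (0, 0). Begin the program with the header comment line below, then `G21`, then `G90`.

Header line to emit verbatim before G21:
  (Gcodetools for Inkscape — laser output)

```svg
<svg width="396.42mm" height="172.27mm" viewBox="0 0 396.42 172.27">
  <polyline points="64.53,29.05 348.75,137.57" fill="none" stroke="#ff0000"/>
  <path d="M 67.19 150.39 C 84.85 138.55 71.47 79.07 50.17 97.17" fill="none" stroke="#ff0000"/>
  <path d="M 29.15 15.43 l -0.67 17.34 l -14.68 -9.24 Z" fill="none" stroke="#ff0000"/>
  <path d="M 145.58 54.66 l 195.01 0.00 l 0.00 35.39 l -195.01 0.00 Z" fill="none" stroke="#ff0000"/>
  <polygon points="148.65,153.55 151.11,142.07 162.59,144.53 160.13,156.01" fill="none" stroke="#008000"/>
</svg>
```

1 u = 1 mm; y_m = 172.27 − y.

[1] `<polyline>` line segment, #ff0000→engrave S175 F3610: (64.53,143.22) → (348.75,34.70)

[2] `<path>` cubic bezier, #ff0000→engrave S175 F3610: (67.19,21.88) → (74.98,37.74) → (73.29,59.72) → (64.30,76.09) → (50.17,75.10)

[3] `<path>` regular polygon, #ff0000→engrave S175 F3610: (29.15,156.84) → (28.48,139.50) → (13.80,148.74) → (29.15,156.84) (closed)

[4] `<path>` rectangle, #ff0000→engrave S175 F3610: (145.58,117.61) → (340.59,117.61) → (340.59,82.22) → (145.58,82.22) → (145.58,117.61) (closed)

[5] `<polygon>` regular polygon, #008000→score S450 F2184: (148.65,18.72) → (151.11,30.20) → (162.59,27.74) → (160.13,16.26) → (148.65,18.72) (closed)

(Gcodetools for Inkscape — laser output)
G21
G90
G0 X64.53 Y143.22
M3 S175
G1 X348.75 Y34.70 F3610
M5
G0 X67.19 Y21.88
M3 S175
G1 X74.98 Y37.74 F3610
G1 X73.29 Y59.72
G1 X64.30 Y76.09
G1 X50.17 Y75.10
M5
G0 X29.15 Y156.84
M3 S175
G1 X28.48 Y139.50 F3610
G1 X13.80 Y148.74
G1 X29.15 Y156.84
M5
G0 X145.58 Y117.61
M3 S175
G1 X340.59 Y117.61 F3610
G1 X340.59 Y82.22
G1 X145.58 Y82.22
G1 X145.58 Y117.61
M5
G0 X148.65 Y18.72
M3 S450
G1 X151.11 Y30.20 F2184
G1 X162.59 Y27.74
G1 X160.13 Y16.26
G1 X148.65 Y18.72
M5
G0 X0.00 Y0.00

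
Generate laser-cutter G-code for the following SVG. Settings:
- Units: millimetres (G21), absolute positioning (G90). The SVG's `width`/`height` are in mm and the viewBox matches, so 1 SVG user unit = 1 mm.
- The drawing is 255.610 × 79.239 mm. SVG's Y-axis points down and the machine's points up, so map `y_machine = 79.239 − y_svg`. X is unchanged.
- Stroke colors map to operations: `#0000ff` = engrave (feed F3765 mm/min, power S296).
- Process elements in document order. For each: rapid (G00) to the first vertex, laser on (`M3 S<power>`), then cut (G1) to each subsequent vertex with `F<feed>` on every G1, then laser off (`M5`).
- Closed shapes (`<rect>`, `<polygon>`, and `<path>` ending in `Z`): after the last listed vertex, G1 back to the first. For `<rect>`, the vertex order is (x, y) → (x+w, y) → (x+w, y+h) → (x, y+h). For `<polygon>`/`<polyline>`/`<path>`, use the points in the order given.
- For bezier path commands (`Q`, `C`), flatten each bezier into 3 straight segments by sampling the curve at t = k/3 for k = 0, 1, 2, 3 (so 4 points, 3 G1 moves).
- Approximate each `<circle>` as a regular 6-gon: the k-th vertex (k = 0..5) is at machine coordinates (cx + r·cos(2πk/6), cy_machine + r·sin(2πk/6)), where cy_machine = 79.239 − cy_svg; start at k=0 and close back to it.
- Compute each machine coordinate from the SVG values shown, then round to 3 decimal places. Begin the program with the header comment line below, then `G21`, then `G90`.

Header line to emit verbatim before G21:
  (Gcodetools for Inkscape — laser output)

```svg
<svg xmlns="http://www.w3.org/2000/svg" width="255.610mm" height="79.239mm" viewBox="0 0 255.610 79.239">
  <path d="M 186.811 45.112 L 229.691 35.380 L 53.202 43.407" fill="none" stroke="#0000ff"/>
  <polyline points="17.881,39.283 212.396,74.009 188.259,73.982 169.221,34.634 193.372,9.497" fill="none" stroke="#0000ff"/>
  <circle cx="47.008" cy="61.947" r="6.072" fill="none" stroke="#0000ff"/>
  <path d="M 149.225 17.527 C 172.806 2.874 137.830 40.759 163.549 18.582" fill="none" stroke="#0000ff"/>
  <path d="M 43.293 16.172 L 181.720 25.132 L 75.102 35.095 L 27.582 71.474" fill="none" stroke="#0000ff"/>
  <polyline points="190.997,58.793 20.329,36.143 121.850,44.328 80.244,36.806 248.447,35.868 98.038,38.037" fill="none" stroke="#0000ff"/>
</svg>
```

(Gcodetools for Inkscape — laser output)
G21
G90
G00 X186.811 Y34.127
M3 S296
G1 X229.691 Y43.859 F3765
G1 X53.202 Y35.832 F3765
M5
G00 X17.881 Y39.956
M3 S296
G1 X212.396 Y5.230 F3765
G1 X188.259 Y5.257 F3765
G1 X169.221 Y44.605 F3765
G1 X193.372 Y69.742 F3765
M5
G00 X53.080 Y17.292
M3 S296
G1 X50.044 Y22.551 F3765
G1 X43.972 Y22.551 F3765
G1 X40.936 Y17.292 F3765
G1 X43.972 Y12.033 F3765
G1 X50.044 Y12.033 F3765
G1 X53.080 Y17.292 F3765
M5
G00 X149.225 Y61.712
M3 S296
G1 X157.704 Y63.023 F3765
G1 X153.645 Y54.330 F3765
G1 X163.549 Y60.657 F3765
M5
G00 X43.293 Y63.067
M3 S296
G1 X181.720 Y54.107 F3765
G1 X75.102 Y44.144 F3765
G1 X27.582 Y7.765 F3765
M5
G00 X190.997 Y20.446
M3 S296
G1 X20.329 Y43.096 F3765
G1 X121.850 Y34.911 F3765
G1 X80.244 Y42.433 F3765
G1 X248.447 Y43.371 F3765
G1 X98.038 Y41.202 F3765
M5

viewBox `0 0 255.610 79.239` with mm width/height → 1 unit = 1 mm. Flip: y_m = 79.239 − y_svg.

**Shape 1** — `<path>` open polyline, stroke `#0000ff` → engrave (S296, F3765). Machine vertices: (186.811,34.127) → (229.691,43.859) → (53.202,35.832). Open path.

**Shape 2** — `<polyline>` open polyline, stroke `#0000ff` → engrave (S296, F3765). Machine vertices: (17.881,39.956) → (212.396,5.230) → (188.259,5.257) → (169.221,44.605) → (193.372,69.742). Open path.

**Shape 3** — `<circle>` circle, stroke `#0000ff` → engrave (S296, F3765). Machine vertices: (53.080,17.292) → (50.044,22.551) → (43.972,22.551) → (40.936,17.292) → (43.972,12.033) → (50.044,12.033) → (53.080,17.292). Closed: final G1 returns to the first vertex.

**Shape 4** — `<path>` cubic bezier, stroke `#0000ff` → engrave (S296, F3765). Control points (SVG): P0=(149.225,17.527), P1=(172.806,2.874), P2=(137.830,40.759), P3=(163.549,18.582); sampled at t=k/3. Machine vertices: (149.225,61.712) → (157.704,63.023) → (153.645,54.330) → (163.549,60.657). Open path.

**Shape 5** — `<path>` open polyline, stroke `#0000ff` → engrave (S296, F3765). Machine vertices: (43.293,63.067) → (181.720,54.107) → (75.102,44.144) → (27.582,7.765). Open path.

**Shape 6** — `<polyline>` open polyline, stroke `#0000ff` → engrave (S296, F3765). Machine vertices: (190.997,20.446) → (20.329,43.096) → (121.850,34.911) → (80.244,42.433) → (248.447,43.371) → (98.038,41.202). Open path.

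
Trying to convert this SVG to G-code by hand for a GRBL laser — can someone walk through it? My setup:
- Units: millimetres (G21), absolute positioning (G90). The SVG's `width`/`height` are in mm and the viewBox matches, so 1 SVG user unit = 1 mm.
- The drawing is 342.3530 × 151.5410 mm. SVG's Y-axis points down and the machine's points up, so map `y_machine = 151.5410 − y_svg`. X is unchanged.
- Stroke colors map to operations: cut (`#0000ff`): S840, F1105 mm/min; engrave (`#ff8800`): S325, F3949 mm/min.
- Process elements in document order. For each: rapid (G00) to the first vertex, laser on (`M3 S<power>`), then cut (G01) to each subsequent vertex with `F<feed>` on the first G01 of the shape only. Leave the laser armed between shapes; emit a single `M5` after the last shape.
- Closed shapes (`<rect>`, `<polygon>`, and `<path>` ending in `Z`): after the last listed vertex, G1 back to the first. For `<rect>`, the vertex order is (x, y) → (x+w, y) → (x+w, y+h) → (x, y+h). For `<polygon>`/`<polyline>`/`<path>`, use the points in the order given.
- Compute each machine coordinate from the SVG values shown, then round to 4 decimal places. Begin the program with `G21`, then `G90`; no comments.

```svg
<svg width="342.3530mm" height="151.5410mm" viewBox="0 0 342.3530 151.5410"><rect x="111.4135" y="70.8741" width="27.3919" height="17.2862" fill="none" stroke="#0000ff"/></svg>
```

1 u = 1 mm; y_m = 151.5410 − y.

[1] `<rect>` rectangle, #0000ff→cut S840 F1105: (111.4135,80.6669) → (138.8054,80.6669) → (138.8054,63.3807) → (111.4135,63.3807) → (111.4135,80.6669) (closed)

G21
G90
G00 X111.4135 Y80.6669
M3 S840
G01 X138.8054 Y80.6669 F1105
G01 X138.8054 Y63.3807
G01 X111.4135 Y63.3807
G01 X111.4135 Y80.6669
M5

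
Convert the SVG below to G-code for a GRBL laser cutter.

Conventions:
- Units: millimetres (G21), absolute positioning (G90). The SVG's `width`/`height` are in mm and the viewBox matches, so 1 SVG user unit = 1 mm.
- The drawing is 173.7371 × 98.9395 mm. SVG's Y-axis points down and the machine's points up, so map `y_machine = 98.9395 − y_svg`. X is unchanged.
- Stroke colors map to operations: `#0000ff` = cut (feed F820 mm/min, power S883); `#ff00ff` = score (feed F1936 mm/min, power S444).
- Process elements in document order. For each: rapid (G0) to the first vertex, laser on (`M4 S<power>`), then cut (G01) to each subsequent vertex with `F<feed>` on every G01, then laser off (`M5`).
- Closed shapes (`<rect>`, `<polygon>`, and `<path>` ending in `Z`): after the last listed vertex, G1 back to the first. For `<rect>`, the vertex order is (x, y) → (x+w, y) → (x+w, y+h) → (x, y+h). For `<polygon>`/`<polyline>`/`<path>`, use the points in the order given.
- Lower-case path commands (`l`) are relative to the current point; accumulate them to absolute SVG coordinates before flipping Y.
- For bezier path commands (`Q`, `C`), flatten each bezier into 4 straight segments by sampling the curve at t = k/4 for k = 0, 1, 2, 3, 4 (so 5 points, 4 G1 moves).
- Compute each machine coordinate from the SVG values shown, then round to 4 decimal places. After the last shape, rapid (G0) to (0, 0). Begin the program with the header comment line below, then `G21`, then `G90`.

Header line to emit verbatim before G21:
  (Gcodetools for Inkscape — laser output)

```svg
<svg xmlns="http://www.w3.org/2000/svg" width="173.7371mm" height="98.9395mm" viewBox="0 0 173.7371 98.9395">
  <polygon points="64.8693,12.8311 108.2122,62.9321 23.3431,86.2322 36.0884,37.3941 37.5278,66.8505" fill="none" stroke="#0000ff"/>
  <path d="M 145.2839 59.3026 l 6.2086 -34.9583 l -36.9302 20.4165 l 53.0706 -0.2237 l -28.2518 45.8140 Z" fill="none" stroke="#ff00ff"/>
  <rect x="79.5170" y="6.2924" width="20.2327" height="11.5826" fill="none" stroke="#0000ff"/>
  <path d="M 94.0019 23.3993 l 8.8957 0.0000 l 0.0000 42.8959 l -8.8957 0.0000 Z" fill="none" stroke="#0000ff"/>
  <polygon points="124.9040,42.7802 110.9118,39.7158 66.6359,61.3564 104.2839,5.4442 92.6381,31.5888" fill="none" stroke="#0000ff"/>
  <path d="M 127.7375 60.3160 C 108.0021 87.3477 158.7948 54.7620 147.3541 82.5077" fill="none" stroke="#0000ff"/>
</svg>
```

(Gcodetools for Inkscape — laser output)
G21
G90
G0 X64.8693 Y86.1084
M4 S883
G01 X108.2122 Y36.0074 F820
G01 X23.3431 Y12.7073 F820
G01 X36.0884 Y61.5454 F820
G01 X37.5278 Y32.0890 F820
G01 X64.8693 Y86.1084 F820
M5
G0 X145.2839 Y39.6369
M4 S444
G01 X151.4925 Y74.5952 F1936
G01 X114.5623 Y54.1787 F1936
G01 X167.6329 Y54.4024 F1936
G01 X139.3811 Y8.5884 F1936
G01 X145.2839 Y39.6369 F1936
M5
G0 X79.5170 Y92.6471
M4 S883
G01 X99.7497 Y92.6471 F820
G01 X99.7497 Y81.0645 F820
G01 X79.5170 Y81.0645 F820
G01 X79.5170 Y92.6471 F820
M5
G0 X94.0019 Y75.5402
M4 S883
G01 X102.8976 Y75.5402 F820
G01 X102.8976 Y32.6443 F820
G01 X94.0019 Y32.6443 F820
G01 X94.0019 Y75.5402 F820
M5
G0 X124.9040 Y56.1593
M4 S883
G01 X110.9118 Y59.2237 F820
G01 X66.6359 Y37.5831 F820
G01 X104.2839 Y93.4953 F820
G01 X92.6381 Y67.3507 F820
G01 X124.9040 Y56.1593 F820
M5
G0 X127.7375 Y38.6235
M4 S883
G01 X124.0856 Y27.6538 F820
G01 X134.4353 Y27.7954 F820
G01 X146.3403 Y27.8031 F820
G01 X147.3541 Y16.4318 F820
M5
G0 X0.0000 Y0.0000

Since the viewBox matches the mm dimensions, user units are millimetres directly. The only transform is the Y-flip y_m = 98.9395 − y_svg.

Shape 1 is a closed polygon drawn with `<polygon>`. Its stroke #0000ff means cut at S883, F820. After flipping Y the toolpath is (64.8693,86.1084) → (108.2122,36.0074) → (23.3431,12.7073) → (36.0884,61.5454) → (37.5278,32.0890) → (64.8693,86.1084), returning to the start.

Shape 2 is a closed polygon drawn with `<path>`. Its stroke #ff00ff means score at S444, F1936. After flipping Y the toolpath is (145.2839,39.6369) → (151.4925,74.5952) → (114.5623,54.1787) → (167.6329,54.4024) → (139.3811,8.5884) → (145.2839,39.6369), returning to the start.

Shape 3 is a rectangle drawn with `<rect>`. Its stroke #0000ff means cut at S883, F820. After flipping Y the toolpath is (79.5170,92.6471) → (99.7497,92.6471) → (99.7497,81.0645) → (79.5170,81.0645) → (79.5170,92.6471), returning to the start.

Shape 4 is a rectangle drawn with `<path>`. Its stroke #0000ff means cut at S883, F820. After flipping Y the toolpath is (94.0019,75.5402) → (102.8976,75.5402) → (102.8976,32.6443) → (94.0019,32.6443) → (94.0019,75.5402), returning to the start.

Shape 5 is a closed polygon drawn with `<polygon>`. Its stroke #0000ff means cut at S883, F820. After flipping Y the toolpath is (124.9040,56.1593) → (110.9118,59.2237) → (66.6359,37.5831) → (104.2839,93.4953) → (92.6381,67.3507) → (124.9040,56.1593), returning to the start.

Shape 6 is a cubic bezier drawn with `<path>`. Its stroke #0000ff means cut at S883, F820. After flipping Y the toolpath is (127.7375,38.6235) → (124.0856,27.6538) → (134.4353,27.7954) → (146.3403,27.8031) → (147.3541,16.4318).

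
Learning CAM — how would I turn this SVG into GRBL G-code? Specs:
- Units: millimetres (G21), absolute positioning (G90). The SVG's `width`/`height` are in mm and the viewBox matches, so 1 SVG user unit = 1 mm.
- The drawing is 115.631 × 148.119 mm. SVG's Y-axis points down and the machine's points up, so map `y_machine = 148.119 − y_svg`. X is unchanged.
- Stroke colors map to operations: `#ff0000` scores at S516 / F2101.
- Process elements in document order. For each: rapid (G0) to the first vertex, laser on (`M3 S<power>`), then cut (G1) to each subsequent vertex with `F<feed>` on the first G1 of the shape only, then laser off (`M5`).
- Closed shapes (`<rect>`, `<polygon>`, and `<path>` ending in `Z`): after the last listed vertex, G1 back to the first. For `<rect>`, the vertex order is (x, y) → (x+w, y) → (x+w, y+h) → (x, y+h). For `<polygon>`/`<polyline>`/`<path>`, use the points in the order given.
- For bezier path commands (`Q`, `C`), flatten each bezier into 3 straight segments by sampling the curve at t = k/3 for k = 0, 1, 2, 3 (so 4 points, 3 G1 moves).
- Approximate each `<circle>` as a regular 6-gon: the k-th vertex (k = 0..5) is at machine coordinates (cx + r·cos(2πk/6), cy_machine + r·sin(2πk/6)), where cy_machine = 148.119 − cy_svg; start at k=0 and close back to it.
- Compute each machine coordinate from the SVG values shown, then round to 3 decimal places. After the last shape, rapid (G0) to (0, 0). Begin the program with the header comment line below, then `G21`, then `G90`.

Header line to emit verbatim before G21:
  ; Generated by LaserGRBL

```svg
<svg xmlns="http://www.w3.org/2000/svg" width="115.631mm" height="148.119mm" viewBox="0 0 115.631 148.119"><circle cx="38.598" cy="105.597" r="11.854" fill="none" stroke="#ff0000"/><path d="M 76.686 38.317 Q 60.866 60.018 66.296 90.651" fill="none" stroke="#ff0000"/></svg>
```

; Generated by LaserGRBL
G21
G90
G0 X50.452 Y42.522
M3 S516
G1 X44.525 Y52.788 F2101
G1 X32.671 Y52.788
G1 X26.744 Y42.522
G1 X32.671 Y32.256
G1 X44.525 Y32.256
G1 X50.452 Y42.522
M5
G0 X76.686 Y109.802
M3 S516
G1 X68.500 Y94.342 F2101
G1 X65.037 Y76.898
G1 X66.296 Y57.468
M5
G0 X0.000 Y0.000

viewBox `0 0 115.631 148.119` with mm width/height → 1 unit = 1 mm. Flip: y_m = 148.119 − y_svg.

**Shape 1** — `<circle>` circle, stroke `#ff0000` → score (S516, F2101). Machine vertices: (50.452,42.522) → (44.525,52.788) → (32.671,52.788) → (26.744,42.522) → (32.671,32.256) → (44.525,32.256) → (50.452,42.522). Closed: final G1 returns to the first vertex.

**Shape 2** — `<path>` quadratic bezier, stroke `#ff0000` → score (S516, F2101). Control points (SVG): P0=(76.686,38.317), P1=(60.866,60.018), P2=(66.296,90.651); sampled at t=k/3. Machine vertices: (76.686,109.802) → (68.500,94.342) → (65.037,76.898) → (66.296,57.468). Open path.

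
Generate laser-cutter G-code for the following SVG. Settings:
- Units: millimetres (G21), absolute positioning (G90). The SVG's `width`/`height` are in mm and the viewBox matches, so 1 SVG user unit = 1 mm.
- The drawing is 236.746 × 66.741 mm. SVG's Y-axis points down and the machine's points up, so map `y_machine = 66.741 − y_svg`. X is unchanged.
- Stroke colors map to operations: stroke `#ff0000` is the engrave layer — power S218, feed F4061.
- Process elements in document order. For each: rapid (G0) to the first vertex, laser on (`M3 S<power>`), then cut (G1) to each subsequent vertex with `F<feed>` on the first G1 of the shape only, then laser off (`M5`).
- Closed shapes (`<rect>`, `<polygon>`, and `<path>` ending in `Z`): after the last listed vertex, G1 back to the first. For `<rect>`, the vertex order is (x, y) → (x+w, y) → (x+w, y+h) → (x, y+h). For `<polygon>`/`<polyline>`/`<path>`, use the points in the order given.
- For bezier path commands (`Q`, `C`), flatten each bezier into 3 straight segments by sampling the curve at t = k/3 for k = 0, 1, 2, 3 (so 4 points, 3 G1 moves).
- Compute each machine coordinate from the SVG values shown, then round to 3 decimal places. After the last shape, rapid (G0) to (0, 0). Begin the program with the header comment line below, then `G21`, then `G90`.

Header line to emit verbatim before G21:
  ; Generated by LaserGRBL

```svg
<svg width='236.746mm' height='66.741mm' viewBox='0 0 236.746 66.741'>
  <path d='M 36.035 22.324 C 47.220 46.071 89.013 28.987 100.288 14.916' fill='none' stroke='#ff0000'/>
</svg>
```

; Generated by LaserGRBL
G21
G90
G0 X36.035 Y44.417
M3 S218
G1 X55.159 Y32.656 F4061
G1 X81.104 Y38.374
G1 X100.288 Y51.825
M5
G0 X0.000 Y0.000

1 u = 1 mm; y_m = 66.741 − y.

[1] `<path>` cubic bezier, #ff0000→engrave S218 F4061: (36.035,44.417) → (55.159,32.656) → (81.104,38.374) → (100.288,51.825)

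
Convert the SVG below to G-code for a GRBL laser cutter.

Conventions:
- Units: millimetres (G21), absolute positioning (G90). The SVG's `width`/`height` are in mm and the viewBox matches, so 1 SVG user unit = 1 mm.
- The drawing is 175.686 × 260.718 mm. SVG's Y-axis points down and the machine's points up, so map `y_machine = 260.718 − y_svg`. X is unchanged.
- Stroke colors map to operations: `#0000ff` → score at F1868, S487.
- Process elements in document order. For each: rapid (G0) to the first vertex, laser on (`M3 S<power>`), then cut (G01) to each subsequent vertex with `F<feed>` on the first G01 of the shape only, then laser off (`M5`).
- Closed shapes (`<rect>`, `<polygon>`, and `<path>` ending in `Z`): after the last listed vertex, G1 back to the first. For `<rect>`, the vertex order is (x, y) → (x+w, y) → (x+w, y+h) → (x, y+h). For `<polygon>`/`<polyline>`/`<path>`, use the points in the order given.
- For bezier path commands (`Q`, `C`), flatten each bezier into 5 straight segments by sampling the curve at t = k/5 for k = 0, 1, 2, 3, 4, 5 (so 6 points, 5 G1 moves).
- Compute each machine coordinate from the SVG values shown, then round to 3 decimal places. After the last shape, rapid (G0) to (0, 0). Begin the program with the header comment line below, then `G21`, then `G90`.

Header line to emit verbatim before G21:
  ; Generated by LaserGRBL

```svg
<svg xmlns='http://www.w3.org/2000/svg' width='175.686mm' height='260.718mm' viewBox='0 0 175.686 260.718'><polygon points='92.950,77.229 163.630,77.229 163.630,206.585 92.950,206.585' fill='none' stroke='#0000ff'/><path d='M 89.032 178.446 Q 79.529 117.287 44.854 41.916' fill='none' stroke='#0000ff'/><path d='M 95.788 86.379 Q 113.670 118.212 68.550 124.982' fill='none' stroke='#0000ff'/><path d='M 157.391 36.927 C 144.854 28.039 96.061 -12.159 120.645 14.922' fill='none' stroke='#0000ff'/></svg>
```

1 u = 1 mm; y_m = 260.718 − y.

[1] `<polygon>` rectangle, #0000ff→score S487 F1868: (92.950,183.489) → (163.630,183.489) → (163.630,54.133) → (92.950,54.133) → (92.950,183.489) (closed)

[2] `<path>` quadratic bezier, #0000ff→score S487 F1868: (89.032,82.272) → (84.224,107.304) → (77.402,133.473) → (68.566,160.779) → (57.717,189.222) → (44.854,218.802)

[3] `<path>` quadratic bezier, #0000ff→score S487 F1868: (95.788,174.339) → (100.421,162.608) → (100.013,152.883) → (94.566,145.162) → (84.078,139.447) → (68.550,135.736)

[4] `<path>` cubic bezier, #0000ff→score S487 F1868: (157.391,223.791) → (146.395,232.092) → (131.960,243.176) → (119.349,252.309) → (113.823,254.760) → (120.645,245.796)

; Generated by LaserGRBL
G21
G90
G0 X92.950 Y183.489
M3 S487
G01 X163.630 Y183.489 F1868
G01 X163.630 Y54.133
G01 X92.950 Y54.133
G01 X92.950 Y183.489
M5
G0 X89.032 Y82.272
M3 S487
G01 X84.224 Y107.304 F1868
G01 X77.402 Y133.473
G01 X68.566 Y160.779
G01 X57.717 Y189.222
G01 X44.854 Y218.802
M5
G0 X95.788 Y174.339
M3 S487
G01 X100.421 Y162.608 F1868
G01 X100.013 Y152.883
G01 X94.566 Y145.162
G01 X84.078 Y139.447
G01 X68.550 Y135.736
M5
G0 X157.391 Y223.791
M3 S487
G01 X146.395 Y232.092 F1868
G01 X131.960 Y243.176
G01 X119.349 Y252.309
G01 X113.823 Y254.760
G01 X120.645 Y245.796
M5
G0 X0.000 Y0.000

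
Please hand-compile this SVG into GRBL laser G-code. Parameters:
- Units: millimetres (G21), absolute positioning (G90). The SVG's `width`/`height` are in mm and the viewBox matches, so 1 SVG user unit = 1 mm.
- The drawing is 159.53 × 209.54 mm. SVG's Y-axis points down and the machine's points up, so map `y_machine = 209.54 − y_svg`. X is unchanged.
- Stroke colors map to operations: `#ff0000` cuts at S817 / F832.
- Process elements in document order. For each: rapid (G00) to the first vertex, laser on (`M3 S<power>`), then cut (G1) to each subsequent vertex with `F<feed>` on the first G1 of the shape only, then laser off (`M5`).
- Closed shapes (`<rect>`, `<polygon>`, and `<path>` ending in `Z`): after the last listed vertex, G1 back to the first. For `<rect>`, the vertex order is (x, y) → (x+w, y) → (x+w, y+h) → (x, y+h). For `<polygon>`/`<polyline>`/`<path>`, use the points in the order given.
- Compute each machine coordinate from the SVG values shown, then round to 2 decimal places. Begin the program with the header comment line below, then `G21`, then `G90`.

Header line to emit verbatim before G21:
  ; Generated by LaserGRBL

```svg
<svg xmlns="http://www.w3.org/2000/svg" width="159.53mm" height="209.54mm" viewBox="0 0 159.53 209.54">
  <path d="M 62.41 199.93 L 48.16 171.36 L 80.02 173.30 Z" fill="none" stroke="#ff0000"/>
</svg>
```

; Generated by LaserGRBL
G21
G90
G00 X62.41 Y9.61
M3 S817
G1 X48.16 Y38.18 F832
G1 X80.02 Y36.24
G1 X62.41 Y9.61
M5

1 u = 1 mm; y_m = 209.54 − y.

[1] `<path>` regular polygon, #ff0000→cut S817 F832: (62.41,9.61) → (48.16,38.18) → (80.02,36.24) → (62.41,9.61) (closed)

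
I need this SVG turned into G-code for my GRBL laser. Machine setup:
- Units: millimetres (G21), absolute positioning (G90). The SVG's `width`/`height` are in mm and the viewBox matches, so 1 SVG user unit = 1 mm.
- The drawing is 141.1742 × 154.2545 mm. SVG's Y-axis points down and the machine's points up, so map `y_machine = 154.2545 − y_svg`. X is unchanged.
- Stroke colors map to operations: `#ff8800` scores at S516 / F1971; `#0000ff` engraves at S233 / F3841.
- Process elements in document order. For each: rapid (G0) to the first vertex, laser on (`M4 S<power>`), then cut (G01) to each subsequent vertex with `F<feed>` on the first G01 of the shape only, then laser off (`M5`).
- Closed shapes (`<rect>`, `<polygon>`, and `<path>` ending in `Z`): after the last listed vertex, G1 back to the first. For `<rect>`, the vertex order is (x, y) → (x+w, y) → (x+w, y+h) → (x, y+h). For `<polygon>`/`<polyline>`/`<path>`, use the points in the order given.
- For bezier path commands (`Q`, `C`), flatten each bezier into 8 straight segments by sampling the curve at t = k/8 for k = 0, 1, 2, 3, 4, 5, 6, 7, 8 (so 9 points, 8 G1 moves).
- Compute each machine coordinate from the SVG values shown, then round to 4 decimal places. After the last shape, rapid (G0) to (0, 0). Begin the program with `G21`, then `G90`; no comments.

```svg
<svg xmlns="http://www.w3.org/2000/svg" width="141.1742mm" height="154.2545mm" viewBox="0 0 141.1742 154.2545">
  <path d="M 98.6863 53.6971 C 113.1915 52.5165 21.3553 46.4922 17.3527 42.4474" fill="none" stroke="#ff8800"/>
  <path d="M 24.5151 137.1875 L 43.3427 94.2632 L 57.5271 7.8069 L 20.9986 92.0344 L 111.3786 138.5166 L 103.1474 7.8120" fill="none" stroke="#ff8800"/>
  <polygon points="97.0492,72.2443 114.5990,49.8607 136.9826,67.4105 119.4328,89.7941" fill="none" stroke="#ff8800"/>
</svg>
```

G21
G90
G0 X98.6863 Y100.5574
M4 S516
G01 X99.5202 Y101.2138 F1971
G01 X92.6602 Y102.2444
G01 X80.3816 Y103.5692
G01 X64.9599 Y105.1082
G01 X48.6707 Y106.7814
G01 X33.7895 Y108.5090
G01 X22.5916 Y110.2108
G01 X17.3527 Y111.8071
M5
G0 X24.5151 Y17.0670
M4 S516
G01 X43.3427 Y59.9913 F1971
G01 X57.5271 Y146.4476
G01 X20.9986 Y62.2201
G01 X111.3786 Y15.7379
G01 X103.1474 Y146.4425
M5
G0 X97.0492 Y82.0102
M4 S516
G01 X114.5990 Y104.3938 F1971
G01 X136.9826 Y86.8440
G01 X119.4328 Y64.4604
G01 X97.0492 Y82.0102
M5
G0 X0.0000 Y0.0000

viewBox `0 0 141.1742 154.2545` with mm width/height → 1 unit = 1 mm. Flip: y_m = 154.2545 − y_svg.

**Shape 1** — `<path>` cubic bezier, stroke `#ff8800` → score (S516, F1971). Control points (SVG): P0=(98.6863,53.6971), P1=(113.1915,52.5165), P2=(21.3553,46.4922), P3=(17.3527,42.4474); sampled at t=k/8. Machine vertices: (98.6863,100.5574) → (99.5202,101.2138) → (92.6602,102.2444) → (80.3816,103.5692) → (64.9599,105.1082) → (48.6707,106.7814) → (33.7895,108.5090) → (22.5916,110.2108) → (17.3527,111.8071). Open path.

**Shape 2** — `<path>` open polyline, stroke `#ff8800` → score (S516, F1971). Machine vertices: (24.5151,17.0670) → (43.3427,59.9913) → (57.5271,146.4476) → (20.9986,62.2201) → (111.3786,15.7379) → (103.1474,146.4425). Open path.

**Shape 3** — `<polygon>` regular polygon, stroke `#ff8800` → score (S516, F1971). Machine vertices: (97.0492,82.0102) → (114.5990,104.3938) → (136.9826,86.8440) → (119.4328,64.4604) → (97.0492,82.0102). Closed: final G1 returns to the first vertex.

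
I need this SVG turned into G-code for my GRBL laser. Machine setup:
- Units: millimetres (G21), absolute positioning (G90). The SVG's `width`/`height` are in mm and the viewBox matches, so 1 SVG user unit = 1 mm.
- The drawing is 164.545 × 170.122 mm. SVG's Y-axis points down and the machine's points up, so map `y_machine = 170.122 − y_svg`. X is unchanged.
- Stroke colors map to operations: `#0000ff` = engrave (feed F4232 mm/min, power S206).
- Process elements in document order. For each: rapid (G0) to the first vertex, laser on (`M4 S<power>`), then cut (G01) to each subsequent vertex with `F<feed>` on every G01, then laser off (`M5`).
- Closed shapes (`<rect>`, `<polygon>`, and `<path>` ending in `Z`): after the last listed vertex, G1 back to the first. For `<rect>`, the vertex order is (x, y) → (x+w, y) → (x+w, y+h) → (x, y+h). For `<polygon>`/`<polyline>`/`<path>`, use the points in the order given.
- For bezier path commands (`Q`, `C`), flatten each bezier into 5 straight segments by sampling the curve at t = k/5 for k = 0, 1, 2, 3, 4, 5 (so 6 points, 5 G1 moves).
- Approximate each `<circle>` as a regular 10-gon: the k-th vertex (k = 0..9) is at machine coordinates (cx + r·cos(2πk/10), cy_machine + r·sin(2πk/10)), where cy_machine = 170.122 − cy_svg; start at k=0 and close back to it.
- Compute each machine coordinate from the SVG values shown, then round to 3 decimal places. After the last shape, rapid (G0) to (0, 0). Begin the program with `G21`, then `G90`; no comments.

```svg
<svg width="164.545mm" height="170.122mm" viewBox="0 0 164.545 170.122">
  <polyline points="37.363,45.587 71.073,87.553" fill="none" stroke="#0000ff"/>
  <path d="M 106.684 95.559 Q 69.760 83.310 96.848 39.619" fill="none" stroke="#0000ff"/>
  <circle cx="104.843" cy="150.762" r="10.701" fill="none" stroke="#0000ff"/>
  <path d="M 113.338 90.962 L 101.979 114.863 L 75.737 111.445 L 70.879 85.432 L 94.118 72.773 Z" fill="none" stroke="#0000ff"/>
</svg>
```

viewBox `0 0 164.545 170.122` with mm width/height → 1 unit = 1 mm. Flip: y_m = 170.122 − y_svg.

**Shape 1** — `<polyline>` line segment, stroke `#0000ff` → engrave (S206, F4232). Machine vertices: (37.363,124.535) → (71.073,82.569). Open path.

**Shape 2** — `<path>` quadratic bezier, stroke `#0000ff` → engrave (S206, F4232). Control points (SVG): P0=(106.684,95.559), P1=(69.760,83.310), P2=(96.848,39.619); sampled at t=k/5. Machine vertices: (106.684,74.563) → (94.475,80.720) → (87.387,89.393) → (85.420,100.581) → (88.573,114.284) → (96.848,130.503). Open path.

**Shape 3** — `<circle>` circle, stroke `#0000ff` → engrave (S206, F4232). Machine vertices: (115.544,19.360) → (113.500,25.650) → (108.150,29.537) → (101.536,29.537) → (96.186,25.650) → (94.142,19.360) → (96.186,13.070) → (101.536,9.183) → (108.150,9.183) → (113.500,13.070) → (115.544,19.360). Closed: final G1 returns to the first vertex.

**Shape 4** — `<path>` regular polygon, stroke `#0000ff` → engrave (S206, F4232). Machine vertices: (113.338,79.160) → (101.979,55.259) → (75.737,58.677) → (70.879,84.690) → (94.118,97.349) → (113.338,79.160). Closed: final G1 returns to the first vertex.

G21
G90
G0 X37.363 Y124.535
M4 S206
G01 X71.073 Y82.569 F4232
M5
G0 X106.684 Y74.563
M4 S206
G01 X94.475 Y80.720 F4232
G01 X87.387 Y89.393 F4232
G01 X85.420 Y100.581 F4232
G01 X88.573 Y114.284 F4232
G01 X96.848 Y130.503 F4232
M5
G0 X115.544 Y19.360
M4 S206
G01 X113.500 Y25.650 F4232
G01 X108.150 Y29.537 F4232
G01 X101.536 Y29.537 F4232
G01 X96.186 Y25.650 F4232
G01 X94.142 Y19.360 F4232
G01 X96.186 Y13.070 F4232
G01 X101.536 Y9.183 F4232
G01 X108.150 Y9.183 F4232
G01 X113.500 Y13.070 F4232
G01 X115.544 Y19.360 F4232
M5
G0 X113.338 Y79.160
M4 S206
G01 X101.979 Y55.259 F4232
G01 X75.737 Y58.677 F4232
G01 X70.879 Y84.690 F4232
G01 X94.118 Y97.349 F4232
G01 X113.338 Y79.160 F4232
M5
G0 X0.000 Y0.000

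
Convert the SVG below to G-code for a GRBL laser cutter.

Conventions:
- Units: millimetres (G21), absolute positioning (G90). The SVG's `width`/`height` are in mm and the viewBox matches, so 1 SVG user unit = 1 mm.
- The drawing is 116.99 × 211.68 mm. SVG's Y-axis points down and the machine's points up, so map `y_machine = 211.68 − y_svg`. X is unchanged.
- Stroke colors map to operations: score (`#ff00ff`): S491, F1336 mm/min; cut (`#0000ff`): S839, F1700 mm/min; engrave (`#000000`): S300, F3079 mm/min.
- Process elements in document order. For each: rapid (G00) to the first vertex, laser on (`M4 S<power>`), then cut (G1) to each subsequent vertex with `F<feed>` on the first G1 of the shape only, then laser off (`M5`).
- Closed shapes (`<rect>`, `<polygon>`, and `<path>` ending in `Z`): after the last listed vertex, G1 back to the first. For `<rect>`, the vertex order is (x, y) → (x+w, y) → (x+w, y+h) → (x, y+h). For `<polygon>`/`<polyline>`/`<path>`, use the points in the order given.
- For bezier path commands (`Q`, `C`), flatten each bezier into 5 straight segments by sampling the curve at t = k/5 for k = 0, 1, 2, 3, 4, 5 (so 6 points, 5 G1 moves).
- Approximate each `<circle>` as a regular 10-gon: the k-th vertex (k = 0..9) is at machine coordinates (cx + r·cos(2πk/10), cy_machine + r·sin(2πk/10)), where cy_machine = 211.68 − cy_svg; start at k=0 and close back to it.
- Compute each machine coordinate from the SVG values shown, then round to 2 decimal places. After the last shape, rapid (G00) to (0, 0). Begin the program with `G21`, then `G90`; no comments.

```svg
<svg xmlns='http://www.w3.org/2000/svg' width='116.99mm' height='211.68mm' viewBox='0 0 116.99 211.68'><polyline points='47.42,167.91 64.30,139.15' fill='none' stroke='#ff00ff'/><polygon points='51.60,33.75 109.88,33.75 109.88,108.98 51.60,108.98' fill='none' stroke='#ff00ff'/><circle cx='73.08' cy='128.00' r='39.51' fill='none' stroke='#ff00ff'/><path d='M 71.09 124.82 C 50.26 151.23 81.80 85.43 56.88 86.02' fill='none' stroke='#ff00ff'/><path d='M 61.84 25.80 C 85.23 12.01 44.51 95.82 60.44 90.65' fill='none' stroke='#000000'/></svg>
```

viewBox `0 0 116.99 211.68` with mm width/height → 1 unit = 1 mm. Flip: y_m = 211.68 − y_svg.

**Shape 1** — `<polyline>` line segment, stroke `#ff00ff` → score (S491, F1336). Machine vertices: (47.42,43.77) → (64.30,72.53). Open path.

**Shape 2** — `<polygon>` rectangle, stroke `#ff00ff` → score (S491, F1336). Machine vertices: (51.60,177.93) → (109.88,177.93) → (109.88,102.70) → (51.60,102.70) → (51.60,177.93). Closed: final G1 returns to the first vertex.

**Shape 3** — `<circle>` circle, stroke `#ff00ff` → score (S491, F1336). Machine vertices: (112.59,83.68) → (105.04,106.90) → (85.29,121.26) → (60.87,121.26) → (41.12,106.90) → (33.57,83.68) → (41.12,60.46) → (60.87,46.10) → (85.29,46.10) → (105.04,60.46) → (112.59,83.68). Closed: final G1 returns to the first vertex.

**Shape 4** — `<path>` cubic bezier, stroke `#ff00ff` → score (S491, F1336). Control points (SVG): P0=(71.09,124.82), P1=(50.26,151.23), P2=(81.80,85.43), P3=(56.88,86.02); sampled at t=k/5. Machine vertices: (71.09,86.86) → (64.01,80.81) → (64.27,89.28) → (66.65,104.65) → (65.93,119.32) → (56.88,125.66). Open path.

**Shape 5** — `<path>` cubic bezier, stroke `#000000` → engrave (S300, F3079). Control points (SVG): P0=(61.84,25.80), P1=(85.23,12.01), P2=(44.51,95.82), P3=(60.44,90.65); sampled at t=k/5. Machine vertices: (61.84,185.88) → (69.15,183.93) → (66.86,167.52) → (60.79,145.60) → (56.71,127.11) → (60.44,121.03). Open path.

G21
G90
G00 X47.42 Y43.77
M4 S491
G1 X64.30 Y72.53 F1336
M5
G00 X51.60 Y177.93
M4 S491
G1 X109.88 Y177.93 F1336
G1 X109.88 Y102.70
G1 X51.60 Y102.70
G1 X51.60 Y177.93
M5
G00 X112.59 Y83.68
M4 S491
G1 X105.04 Y106.90 F1336
G1 X85.29 Y121.26
G1 X60.87 Y121.26
G1 X41.12 Y106.90
G1 X33.57 Y83.68
G1 X41.12 Y60.46
G1 X60.87 Y46.10
G1 X85.29 Y46.10
G1 X105.04 Y60.46
G1 X112.59 Y83.68
M5
G00 X71.09 Y86.86
M4 S491
G1 X64.01 Y80.81 F1336
G1 X64.27 Y89.28
G1 X66.65 Y104.65
G1 X65.93 Y119.32
G1 X56.88 Y125.66
M5
G00 X61.84 Y185.88
M4 S300
G1 X69.15 Y183.93 F3079
G1 X66.86 Y167.52
G1 X60.79 Y145.60
G1 X56.71 Y127.11
G1 X60.44 Y121.03
M5
G00 X0.00 Y0.00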